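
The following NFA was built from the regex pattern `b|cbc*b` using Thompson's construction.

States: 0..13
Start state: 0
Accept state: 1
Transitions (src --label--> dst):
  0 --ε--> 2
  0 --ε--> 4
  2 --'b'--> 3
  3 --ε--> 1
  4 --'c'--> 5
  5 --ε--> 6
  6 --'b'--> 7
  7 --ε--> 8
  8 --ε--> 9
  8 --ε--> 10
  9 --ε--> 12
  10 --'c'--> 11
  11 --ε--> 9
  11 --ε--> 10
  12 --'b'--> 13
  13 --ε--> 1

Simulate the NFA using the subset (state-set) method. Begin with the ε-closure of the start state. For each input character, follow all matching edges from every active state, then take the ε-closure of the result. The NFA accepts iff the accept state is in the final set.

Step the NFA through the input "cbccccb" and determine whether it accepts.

start: ε-closure({0}) = {0,2,4}
'c' @ 1: {5,6}
'b' @ 2: {7,8,9,10,12}
'c' @ 3: {9,10,11,12}
'c' @ 4: {9,10,11,12}
'c' @ 5: {9,10,11,12}
'c' @ 6: {9,10,11,12}
'b' @ 7: {1,13}  (accept∈set)
end set {1,13} — state 1 in

Answer: ACCEPT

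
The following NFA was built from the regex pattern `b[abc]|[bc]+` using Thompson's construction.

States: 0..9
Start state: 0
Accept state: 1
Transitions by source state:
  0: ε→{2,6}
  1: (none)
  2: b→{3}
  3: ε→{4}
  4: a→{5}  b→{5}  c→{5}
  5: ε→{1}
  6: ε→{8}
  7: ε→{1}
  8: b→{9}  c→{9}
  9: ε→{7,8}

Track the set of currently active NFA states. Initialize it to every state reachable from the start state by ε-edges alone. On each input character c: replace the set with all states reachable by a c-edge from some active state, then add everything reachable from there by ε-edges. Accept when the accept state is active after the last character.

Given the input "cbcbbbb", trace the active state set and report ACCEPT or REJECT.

initial (ε-close {0}): {0,2,6,8}
'c' @ 1: {1,7,8,9}  (accept∈set)
'b' @ 2: {1,7,8,9}  (accept∈set)
'c' @ 3: {1,7,8,9}  (accept∈set)
'b' @ 4: {1,7,8,9}  (accept∈set)
'b' @ 5: {1,7,8,9}  (accept∈set)
'b' @ 6: {1,7,8,9}  (accept∈set)
'b' @ 7: {1,7,8,9}  (accept∈set)
final: {1,7,8,9}; accept 1 in set

Answer: ACCEPT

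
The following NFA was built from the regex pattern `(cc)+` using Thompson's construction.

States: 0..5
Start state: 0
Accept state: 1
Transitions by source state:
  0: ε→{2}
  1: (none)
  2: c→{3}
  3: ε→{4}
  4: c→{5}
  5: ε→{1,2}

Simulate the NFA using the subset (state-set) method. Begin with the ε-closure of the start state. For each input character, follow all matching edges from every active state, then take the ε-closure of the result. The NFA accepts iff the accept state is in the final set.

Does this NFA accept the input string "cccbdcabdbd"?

Answer: REJECT

Trace:
initial (ε-close {0}): {0,2}
'c' @ 1: {3,4}
'c' @ 2: {1,2,5}  [accepting]
'c' @ 3: {3,4}
'b' @ 4: {}  — no active states
rest 'dcabdbd' ignored (set empty)
after full input: {}  (accept=1 not in)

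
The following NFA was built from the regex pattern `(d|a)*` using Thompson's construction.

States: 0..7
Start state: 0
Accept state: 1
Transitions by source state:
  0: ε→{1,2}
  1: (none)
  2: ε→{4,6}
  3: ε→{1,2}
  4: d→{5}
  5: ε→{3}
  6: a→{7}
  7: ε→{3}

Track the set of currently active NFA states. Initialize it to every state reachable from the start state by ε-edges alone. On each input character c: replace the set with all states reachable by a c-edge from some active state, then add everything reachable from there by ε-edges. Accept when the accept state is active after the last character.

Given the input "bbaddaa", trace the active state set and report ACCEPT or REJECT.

Answer: REJECT

Derivation:
initial (ε-close {0}): {0,1,2,4,6}
'b' @ 1: {}  — state set empty
rest 'baddaa' ignored (set empty)
after full input: {}  (accept=1 not in)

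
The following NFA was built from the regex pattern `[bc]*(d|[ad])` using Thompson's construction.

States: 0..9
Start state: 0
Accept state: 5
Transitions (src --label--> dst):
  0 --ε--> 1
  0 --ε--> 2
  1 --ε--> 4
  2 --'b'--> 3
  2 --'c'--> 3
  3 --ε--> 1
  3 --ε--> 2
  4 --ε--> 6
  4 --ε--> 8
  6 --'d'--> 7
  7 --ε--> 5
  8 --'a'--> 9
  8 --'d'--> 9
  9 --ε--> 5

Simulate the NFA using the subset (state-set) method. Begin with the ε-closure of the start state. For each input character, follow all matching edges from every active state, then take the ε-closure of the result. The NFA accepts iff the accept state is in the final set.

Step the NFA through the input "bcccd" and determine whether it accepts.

S₀ = ε-closure({0}) = {0,1,2,4,6,8}
'b' @ 1: {1,2,3,4,6,8}
'c' @ 2: {1,2,3,4,6,8}
'c' @ 3: {1,2,3,4,6,8}
'c' @ 4: {1,2,3,4,6,8}
'd' @ 5: {5,7,9}  ✓accept
final: {5,7,9}; accept 5 in set

Answer: ACCEPT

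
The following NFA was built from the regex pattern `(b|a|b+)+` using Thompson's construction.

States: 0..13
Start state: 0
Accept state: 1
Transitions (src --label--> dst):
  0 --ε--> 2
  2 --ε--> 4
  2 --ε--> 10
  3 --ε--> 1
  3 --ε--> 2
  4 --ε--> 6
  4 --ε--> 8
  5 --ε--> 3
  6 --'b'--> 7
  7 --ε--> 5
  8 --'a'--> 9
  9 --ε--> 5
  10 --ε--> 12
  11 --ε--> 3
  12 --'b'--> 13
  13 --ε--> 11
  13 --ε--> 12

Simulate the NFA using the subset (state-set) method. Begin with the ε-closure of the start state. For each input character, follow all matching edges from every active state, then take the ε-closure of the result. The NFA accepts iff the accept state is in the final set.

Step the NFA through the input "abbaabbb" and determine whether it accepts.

start: ε-closure({0}) = {0,2,4,6,8,10,12}
'a' @ 1: {1,2,3,4,5,6,8,9,10,12}  ✓accept
'b' @ 2: {1,2,3,4,5,6,7,8,10,11,12,13}  ✓accept
'b' @ 3: {1,2,3,4,5,6,7,8,10,11,12,13}  ✓accept
'a' @ 4: {1,2,3,4,5,6,8,9,10,12}  ✓accept
'a' @ 5: {1,2,3,4,5,6,8,9,10,12}  ✓accept
'b' @ 6: {1,2,3,4,5,6,7,8,10,11,12,13}  ✓accept
'b' @ 7: {1,2,3,4,5,6,7,8,10,11,12,13}  ✓accept
'b' @ 8: {1,2,3,4,5,6,7,8,10,11,12,13}  ✓accept
after full input: {1,2,3,4,5,6,7,8,10,11,12,13}  (accept=1 in)

Answer: ACCEPT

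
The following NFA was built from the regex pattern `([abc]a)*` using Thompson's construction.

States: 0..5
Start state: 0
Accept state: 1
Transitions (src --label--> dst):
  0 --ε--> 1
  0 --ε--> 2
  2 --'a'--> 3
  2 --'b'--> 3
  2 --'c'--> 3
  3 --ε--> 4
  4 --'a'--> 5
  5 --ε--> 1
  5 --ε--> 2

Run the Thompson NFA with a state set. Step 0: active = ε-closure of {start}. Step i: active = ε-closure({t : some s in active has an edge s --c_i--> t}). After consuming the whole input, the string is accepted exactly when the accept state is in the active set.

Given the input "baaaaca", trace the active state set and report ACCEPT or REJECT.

S₀ = ε-closure({0}) = {0,1,2}
'b' @ 1: {3,4}
'a' @ 2: {1,2,5}  (accept∈set)
'a' @ 3: {3,4}
'a' @ 4: {1,2,5}  (accept∈set)
'a' @ 5: {3,4}
'c' @ 6: {}  — no active states
rest 'a' ignored (set empty)
end set {} — state 1 not in

Answer: REJECT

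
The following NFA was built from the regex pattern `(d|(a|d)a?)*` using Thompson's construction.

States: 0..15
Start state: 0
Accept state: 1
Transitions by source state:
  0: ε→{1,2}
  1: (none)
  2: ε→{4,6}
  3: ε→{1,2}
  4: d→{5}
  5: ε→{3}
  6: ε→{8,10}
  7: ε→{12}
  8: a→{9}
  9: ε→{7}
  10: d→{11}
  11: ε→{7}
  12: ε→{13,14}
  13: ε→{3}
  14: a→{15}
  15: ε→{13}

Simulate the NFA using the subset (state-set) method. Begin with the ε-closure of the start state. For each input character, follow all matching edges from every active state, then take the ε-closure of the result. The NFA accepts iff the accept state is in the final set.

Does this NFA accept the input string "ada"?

Answer: ACCEPT

Trace:
start: ε-closure({0}) = {0,1,2,4,6,8,10}
'a' @ 1: {1,2,3,4,6,7,8,9,10,12,13,14}  ✓accept
'd' @ 2: {1,2,3,4,5,6,7,8,10,11,12,13,14}  ✓accept
'a' @ 3: {1,2,3,4,6,7,8,9,10,12,13,14,15}  ✓accept
final: {1,2,3,4,6,7,8,9,10,12,13,14,15}; accept 1 in set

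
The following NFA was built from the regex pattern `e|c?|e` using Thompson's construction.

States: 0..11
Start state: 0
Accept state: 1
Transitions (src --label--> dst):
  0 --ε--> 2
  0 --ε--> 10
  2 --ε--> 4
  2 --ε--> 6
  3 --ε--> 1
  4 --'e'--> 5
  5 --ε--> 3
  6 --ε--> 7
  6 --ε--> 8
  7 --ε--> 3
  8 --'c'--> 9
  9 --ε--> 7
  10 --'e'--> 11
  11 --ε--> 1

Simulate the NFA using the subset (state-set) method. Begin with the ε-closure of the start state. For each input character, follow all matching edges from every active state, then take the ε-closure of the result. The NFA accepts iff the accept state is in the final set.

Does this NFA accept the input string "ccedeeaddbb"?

Answer: REJECT

Derivation:
S₀ = ε-closure({0}) = {0,1,2,3,4,6,7,8,10}
'c' @ 1: {1,3,7,9}  [accepting]
'c' @ 2: {}  — state set empty
rest 'edeeaddbb' ignored (set empty)
end set {} — state 1 not in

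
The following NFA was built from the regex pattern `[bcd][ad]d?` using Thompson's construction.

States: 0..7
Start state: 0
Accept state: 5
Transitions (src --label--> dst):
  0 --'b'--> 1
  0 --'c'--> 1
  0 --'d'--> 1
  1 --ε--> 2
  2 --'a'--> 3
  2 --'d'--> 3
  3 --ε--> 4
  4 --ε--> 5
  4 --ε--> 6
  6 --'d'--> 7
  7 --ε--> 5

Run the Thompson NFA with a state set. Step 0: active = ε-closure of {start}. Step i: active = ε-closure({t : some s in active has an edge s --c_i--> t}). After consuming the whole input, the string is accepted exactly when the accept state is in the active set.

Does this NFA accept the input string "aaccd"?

Answer: REJECT

Trace:
initial (ε-close {0}): {0}
'a' @ 1: {}  — no active states
rest 'accd' ignored (set empty)
final: {}; accept 5 not in set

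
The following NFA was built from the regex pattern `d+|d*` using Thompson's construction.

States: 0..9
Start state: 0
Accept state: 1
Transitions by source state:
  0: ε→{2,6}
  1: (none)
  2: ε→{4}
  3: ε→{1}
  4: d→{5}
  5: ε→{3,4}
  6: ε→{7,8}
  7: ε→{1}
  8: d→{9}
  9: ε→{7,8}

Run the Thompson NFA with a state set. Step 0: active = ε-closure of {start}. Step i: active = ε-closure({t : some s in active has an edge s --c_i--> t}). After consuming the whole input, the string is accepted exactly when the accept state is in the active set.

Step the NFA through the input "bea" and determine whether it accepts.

start: ε-closure({0}) = {0,1,2,4,6,7,8}
'b' @ 1: {}  — dead — no transitions
rest 'ea' ignored (set empty)
end set {} — state 1 not in

Answer: REJECT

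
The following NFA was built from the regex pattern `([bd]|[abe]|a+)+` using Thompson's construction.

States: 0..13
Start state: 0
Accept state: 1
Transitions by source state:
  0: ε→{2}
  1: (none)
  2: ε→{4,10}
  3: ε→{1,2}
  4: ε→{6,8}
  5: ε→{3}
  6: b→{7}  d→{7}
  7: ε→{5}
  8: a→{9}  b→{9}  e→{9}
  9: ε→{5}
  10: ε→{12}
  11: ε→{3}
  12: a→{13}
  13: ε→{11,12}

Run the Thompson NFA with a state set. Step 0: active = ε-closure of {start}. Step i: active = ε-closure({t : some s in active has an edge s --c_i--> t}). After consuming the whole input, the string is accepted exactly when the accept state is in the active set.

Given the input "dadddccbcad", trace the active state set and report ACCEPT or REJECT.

initial (ε-close {0}): {0,2,4,6,8,10,12}
'd' @ 1: {1,2,3,4,5,6,7,8,10,12}  ✓accept
'a' @ 2: {1,2,3,4,5,6,8,9,10,11,12,13}  ✓accept
'd' @ 3: {1,2,3,4,5,6,7,8,10,12}  ✓accept
'd' @ 4: {1,2,3,4,5,6,7,8,10,12}  ✓accept
'd' @ 5: {1,2,3,4,5,6,7,8,10,12}  ✓accept
'c' @ 6: {}  — no active states
rest 'cbcad' ignored (set empty)
final: {}; accept 1 not in set

Answer: REJECT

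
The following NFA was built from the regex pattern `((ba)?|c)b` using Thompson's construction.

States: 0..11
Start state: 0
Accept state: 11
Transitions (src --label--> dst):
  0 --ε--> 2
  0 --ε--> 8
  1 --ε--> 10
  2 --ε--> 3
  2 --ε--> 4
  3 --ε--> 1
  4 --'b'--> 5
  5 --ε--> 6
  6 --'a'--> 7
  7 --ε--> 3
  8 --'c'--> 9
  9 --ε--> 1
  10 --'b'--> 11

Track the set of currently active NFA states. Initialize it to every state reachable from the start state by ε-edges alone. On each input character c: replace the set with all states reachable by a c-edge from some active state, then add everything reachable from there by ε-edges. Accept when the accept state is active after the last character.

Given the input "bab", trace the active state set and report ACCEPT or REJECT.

S₀ = ε-closure({0}) = {0,1,2,3,4,8,10}
'b' @ 1: {5,6,11}  [accepting]
'a' @ 2: {1,3,7,10}
'b' @ 3: {11}  [accepting]
end set {11} — state 11 in

Answer: ACCEPT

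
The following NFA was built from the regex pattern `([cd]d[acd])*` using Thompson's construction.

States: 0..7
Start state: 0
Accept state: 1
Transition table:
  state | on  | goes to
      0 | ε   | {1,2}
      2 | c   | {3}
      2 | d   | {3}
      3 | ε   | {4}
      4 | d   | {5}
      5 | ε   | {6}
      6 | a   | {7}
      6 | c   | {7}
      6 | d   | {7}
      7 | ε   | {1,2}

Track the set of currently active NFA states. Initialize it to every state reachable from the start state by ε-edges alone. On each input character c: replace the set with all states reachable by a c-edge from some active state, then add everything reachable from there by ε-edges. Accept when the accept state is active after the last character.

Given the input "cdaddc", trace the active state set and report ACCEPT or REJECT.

start: ε-closure({0}) = {0,1,2}
'c' @ 1: {3,4}
'd' @ 2: {5,6}
'a' @ 3: {1,2,7}  [accepting]
'd' @ 4: {3,4}
'd' @ 5: {5,6}
'c' @ 6: {1,2,7}  [accepting]
final: {1,2,7}; accept 1 in set

Answer: ACCEPT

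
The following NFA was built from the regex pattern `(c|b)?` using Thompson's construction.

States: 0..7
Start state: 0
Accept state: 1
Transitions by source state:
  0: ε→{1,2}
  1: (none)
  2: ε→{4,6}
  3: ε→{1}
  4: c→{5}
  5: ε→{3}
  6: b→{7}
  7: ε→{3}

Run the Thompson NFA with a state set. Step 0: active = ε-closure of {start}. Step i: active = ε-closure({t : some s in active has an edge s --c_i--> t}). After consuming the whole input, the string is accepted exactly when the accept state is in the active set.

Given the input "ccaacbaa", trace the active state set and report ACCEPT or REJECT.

initial (ε-close {0}): {0,1,2,4,6}
'c' @ 1: {1,3,5}  (accept∈set)
'c' @ 2: {}  — state set empty
rest 'aacbaa' ignored (set empty)
after full input: {}  (accept=1 not in)

Answer: REJECT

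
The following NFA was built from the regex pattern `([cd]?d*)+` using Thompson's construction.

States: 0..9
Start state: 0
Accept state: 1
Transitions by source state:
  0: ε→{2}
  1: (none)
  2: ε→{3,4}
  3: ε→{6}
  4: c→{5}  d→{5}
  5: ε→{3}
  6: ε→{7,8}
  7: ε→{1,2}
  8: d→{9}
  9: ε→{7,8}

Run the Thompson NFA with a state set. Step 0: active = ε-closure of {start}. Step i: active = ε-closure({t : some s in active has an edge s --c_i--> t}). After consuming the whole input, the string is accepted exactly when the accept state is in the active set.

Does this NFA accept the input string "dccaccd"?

start: ε-closure({0}) = {0,1,2,3,4,6,7,8}
'd' @ 1: {1,2,3,4,5,6,7,8,9}  ✓accept
'c' @ 2: {1,2,3,4,5,6,7,8}  ✓accept
'c' @ 3: {1,2,3,4,5,6,7,8}  ✓accept
'a' @ 4: {}  — no active states
rest 'ccd' ignored (set empty)
end set {} — state 1 not in

Answer: REJECT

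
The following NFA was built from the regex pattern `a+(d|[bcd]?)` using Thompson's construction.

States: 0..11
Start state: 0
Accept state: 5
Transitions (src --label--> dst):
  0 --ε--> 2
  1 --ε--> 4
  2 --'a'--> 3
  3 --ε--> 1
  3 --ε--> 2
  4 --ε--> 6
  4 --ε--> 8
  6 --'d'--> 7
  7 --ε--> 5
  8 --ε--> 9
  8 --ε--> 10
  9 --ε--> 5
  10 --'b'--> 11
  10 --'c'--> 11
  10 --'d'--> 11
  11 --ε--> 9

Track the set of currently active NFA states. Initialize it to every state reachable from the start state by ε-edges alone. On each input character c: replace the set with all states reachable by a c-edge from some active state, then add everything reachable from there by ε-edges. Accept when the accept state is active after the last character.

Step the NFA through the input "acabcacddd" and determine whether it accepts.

Answer: REJECT

Derivation:
initial (ε-close {0}): {0,2}
'a' @ 1: {1,2,3,4,5,6,8,9,10}  [accepting]
'c' @ 2: {5,9,11}  [accepting]
'a' @ 3: {}  — no active states
rest 'bcacddd' ignored (set empty)
end set {} — state 5 not in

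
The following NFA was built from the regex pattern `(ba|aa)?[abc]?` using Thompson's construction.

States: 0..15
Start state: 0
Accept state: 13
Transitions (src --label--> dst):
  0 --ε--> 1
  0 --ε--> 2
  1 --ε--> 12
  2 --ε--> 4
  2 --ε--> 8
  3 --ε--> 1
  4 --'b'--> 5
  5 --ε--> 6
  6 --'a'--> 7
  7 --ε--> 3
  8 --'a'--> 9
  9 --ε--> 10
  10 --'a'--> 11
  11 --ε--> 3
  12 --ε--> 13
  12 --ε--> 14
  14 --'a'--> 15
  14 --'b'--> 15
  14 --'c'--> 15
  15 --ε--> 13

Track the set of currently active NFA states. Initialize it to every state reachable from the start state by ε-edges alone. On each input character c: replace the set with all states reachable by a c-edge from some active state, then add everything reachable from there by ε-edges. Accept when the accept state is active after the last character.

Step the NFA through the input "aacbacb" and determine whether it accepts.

S₀ = ε-closure({0}) = {0,1,2,4,8,12,13,14}
'a' @ 1: {9,10,13,15}  (accept∈set)
'a' @ 2: {1,3,11,12,13,14}  (accept∈set)
'c' @ 3: {13,15}  (accept∈set)
'b' @ 4: {}  — no active states
rest 'acb' ignored (set empty)
after full input: {}  (accept=13 not in)

Answer: REJECT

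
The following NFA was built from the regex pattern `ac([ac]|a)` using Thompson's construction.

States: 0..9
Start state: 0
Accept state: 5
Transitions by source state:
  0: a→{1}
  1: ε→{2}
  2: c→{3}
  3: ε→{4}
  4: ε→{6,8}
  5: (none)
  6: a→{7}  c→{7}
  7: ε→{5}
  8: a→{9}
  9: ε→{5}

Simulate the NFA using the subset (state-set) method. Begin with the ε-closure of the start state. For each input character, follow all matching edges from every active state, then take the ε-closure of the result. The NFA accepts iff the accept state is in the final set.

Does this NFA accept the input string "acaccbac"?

Answer: REJECT

Steps:
initial (ε-close {0}): {0}
'a' @ 1: {1,2}
'c' @ 2: {3,4,6,8}
'a' @ 3: {5,7,9}  ✓accept
'c' @ 4: {}  — dead — no transitions
rest 'cbac' ignored (set empty)
after full input: {}  (accept=5 not in)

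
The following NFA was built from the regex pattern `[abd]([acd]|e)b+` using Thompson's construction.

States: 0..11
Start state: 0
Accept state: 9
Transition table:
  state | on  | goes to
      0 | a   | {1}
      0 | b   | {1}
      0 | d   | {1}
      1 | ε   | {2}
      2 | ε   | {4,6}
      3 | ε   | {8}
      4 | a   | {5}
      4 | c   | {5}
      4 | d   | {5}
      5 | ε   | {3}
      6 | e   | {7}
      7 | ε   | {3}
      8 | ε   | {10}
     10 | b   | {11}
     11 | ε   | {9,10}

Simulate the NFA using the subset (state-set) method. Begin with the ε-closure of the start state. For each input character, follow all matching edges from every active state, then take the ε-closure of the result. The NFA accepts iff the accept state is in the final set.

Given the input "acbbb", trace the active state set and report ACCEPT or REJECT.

Answer: ACCEPT

Trace:
S₀ = ε-closure({0}) = {0}
'a' @ 1: {1,2,4,6}
'c' @ 2: {3,5,8,10}
'b' @ 3: {9,10,11}  ✓accept
'b' @ 4: {9,10,11}  ✓accept
'b' @ 5: {9,10,11}  ✓accept
final: {9,10,11}; accept 9 in set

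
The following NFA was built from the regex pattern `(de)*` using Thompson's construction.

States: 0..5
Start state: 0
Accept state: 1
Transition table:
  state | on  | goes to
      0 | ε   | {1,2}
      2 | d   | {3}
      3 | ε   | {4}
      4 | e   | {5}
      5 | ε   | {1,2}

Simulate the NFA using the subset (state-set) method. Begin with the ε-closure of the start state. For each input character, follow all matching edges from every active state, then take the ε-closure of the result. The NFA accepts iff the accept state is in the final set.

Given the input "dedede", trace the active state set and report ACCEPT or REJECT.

S₀ = ε-closure({0}) = {0,1,2}
'd' @ 1: {3,4}
'e' @ 2: {1,2,5}  ✓accept
'd' @ 3: {3,4}
'e' @ 4: {1,2,5}  ✓accept
'd' @ 5: {3,4}
'e' @ 6: {1,2,5}  ✓accept
after full input: {1,2,5}  (accept=1 in)

Answer: ACCEPT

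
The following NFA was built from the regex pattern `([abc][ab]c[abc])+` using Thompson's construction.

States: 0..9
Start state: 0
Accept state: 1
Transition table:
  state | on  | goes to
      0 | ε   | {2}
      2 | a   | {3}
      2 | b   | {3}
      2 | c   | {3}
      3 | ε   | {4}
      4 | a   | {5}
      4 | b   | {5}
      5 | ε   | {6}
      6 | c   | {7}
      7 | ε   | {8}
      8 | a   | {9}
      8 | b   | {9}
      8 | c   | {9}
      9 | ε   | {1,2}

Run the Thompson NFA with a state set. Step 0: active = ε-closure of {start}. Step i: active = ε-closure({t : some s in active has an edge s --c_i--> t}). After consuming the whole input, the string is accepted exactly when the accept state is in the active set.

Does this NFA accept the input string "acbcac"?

S₀ = ε-closure({0}) = {0,2}
'a' @ 1: {3,4}
'c' @ 2: {}  — state set empty
rest 'bcac' ignored (set empty)
final: {}; accept 1 not in set

Answer: REJECT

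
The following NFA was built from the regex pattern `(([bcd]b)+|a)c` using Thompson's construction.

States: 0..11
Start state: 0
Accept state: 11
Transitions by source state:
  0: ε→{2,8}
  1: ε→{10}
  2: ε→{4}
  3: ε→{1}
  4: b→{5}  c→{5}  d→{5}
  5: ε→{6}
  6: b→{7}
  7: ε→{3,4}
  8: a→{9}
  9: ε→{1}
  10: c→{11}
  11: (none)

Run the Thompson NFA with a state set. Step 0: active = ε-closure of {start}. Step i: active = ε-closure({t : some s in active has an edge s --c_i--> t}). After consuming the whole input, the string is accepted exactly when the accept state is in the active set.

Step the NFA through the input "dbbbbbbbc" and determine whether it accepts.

Answer: ACCEPT

Trace:
start: ε-closure({0}) = {0,2,4,8}
'd' @ 1: {5,6}
'b' @ 2: {1,3,4,7,10}
'b' @ 3: {5,6}
'b' @ 4: {1,3,4,7,10}
'b' @ 5: {5,6}
'b' @ 6: {1,3,4,7,10}
'b' @ 7: {5,6}
'b' @ 8: {1,3,4,7,10}
'c' @ 9: {5,6,11}  (accept∈set)
final: {5,6,11}; accept 11 in set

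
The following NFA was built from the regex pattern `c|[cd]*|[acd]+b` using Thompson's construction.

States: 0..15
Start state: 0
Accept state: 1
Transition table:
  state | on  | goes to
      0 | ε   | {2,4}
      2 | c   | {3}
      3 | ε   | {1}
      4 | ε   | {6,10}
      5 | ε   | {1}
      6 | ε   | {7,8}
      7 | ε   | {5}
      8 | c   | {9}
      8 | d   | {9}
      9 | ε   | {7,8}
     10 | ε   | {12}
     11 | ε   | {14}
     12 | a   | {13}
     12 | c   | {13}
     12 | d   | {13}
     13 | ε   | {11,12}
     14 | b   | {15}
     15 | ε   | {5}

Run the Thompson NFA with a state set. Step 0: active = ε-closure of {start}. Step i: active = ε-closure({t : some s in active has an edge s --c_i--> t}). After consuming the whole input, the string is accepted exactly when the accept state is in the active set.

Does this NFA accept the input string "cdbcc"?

Answer: REJECT

Derivation:
S₀ = ε-closure({0}) = {0,1,2,4,5,6,7,8,10,12}
'c' @ 1: {1,3,5,7,8,9,11,12,13,14}  ✓accept
'd' @ 2: {1,5,7,8,9,11,12,13,14}  ✓accept
'b' @ 3: {1,5,15}  ✓accept
'c' @ 4: {}  — dead — no transitions
rest 'c' ignored (set empty)
end set {} — state 1 not in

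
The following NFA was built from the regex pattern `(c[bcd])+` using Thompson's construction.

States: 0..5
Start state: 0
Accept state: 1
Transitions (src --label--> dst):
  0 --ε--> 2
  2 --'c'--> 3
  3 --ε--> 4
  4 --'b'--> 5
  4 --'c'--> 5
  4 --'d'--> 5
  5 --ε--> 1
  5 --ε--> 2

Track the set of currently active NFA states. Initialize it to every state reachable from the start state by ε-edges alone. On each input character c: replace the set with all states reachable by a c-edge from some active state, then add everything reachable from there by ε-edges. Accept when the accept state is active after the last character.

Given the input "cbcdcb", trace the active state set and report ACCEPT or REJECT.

Answer: ACCEPT

Derivation:
S₀ = ε-closure({0}) = {0,2}
'c' @ 1: {3,4}
'b' @ 2: {1,2,5}  ✓accept
'c' @ 3: {3,4}
'd' @ 4: {1,2,5}  ✓accept
'c' @ 5: {3,4}
'b' @ 6: {1,2,5}  ✓accept
final: {1,2,5}; accept 1 in set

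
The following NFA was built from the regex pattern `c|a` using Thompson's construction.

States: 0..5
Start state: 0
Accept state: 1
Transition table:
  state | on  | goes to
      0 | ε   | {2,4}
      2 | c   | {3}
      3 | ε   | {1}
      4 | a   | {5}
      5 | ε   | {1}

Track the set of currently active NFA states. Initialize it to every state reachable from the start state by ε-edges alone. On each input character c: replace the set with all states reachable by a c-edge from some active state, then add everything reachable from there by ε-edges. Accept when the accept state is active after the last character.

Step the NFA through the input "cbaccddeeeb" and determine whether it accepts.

start: ε-closure({0}) = {0,2,4}
'c' @ 1: {1,3}  (accept∈set)
'b' @ 2: {}  — state set empty
rest 'accddeeeb' ignored (set empty)
final: {}; accept 1 not in set

Answer: REJECT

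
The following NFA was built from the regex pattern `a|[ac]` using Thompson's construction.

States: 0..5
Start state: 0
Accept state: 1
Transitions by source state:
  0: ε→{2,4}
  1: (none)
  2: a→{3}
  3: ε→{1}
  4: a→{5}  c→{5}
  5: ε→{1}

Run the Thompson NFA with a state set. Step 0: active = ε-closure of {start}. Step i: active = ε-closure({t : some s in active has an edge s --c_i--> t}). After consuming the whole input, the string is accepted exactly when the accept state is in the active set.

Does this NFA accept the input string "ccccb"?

Answer: REJECT

Trace:
start: ε-closure({0}) = {0,2,4}
'c' @ 1: {1,5}  [accepting]
'c' @ 2: {}  — dead — no transitions
rest 'ccb' ignored (set empty)
after full input: {}  (accept=1 not in)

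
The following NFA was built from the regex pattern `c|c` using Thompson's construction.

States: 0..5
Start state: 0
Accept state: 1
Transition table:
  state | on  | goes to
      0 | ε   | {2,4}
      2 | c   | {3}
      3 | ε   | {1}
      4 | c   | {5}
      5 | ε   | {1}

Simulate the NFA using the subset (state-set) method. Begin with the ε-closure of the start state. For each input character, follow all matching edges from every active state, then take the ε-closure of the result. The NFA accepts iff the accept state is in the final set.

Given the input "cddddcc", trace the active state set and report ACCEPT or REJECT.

Answer: REJECT

Trace:
initial (ε-close {0}): {0,2,4}
'c' @ 1: {1,3,5}  (accept∈set)
'd' @ 2: {}  — dead — no transitions
rest 'dddcc' ignored (set empty)
final: {}; accept 1 not in set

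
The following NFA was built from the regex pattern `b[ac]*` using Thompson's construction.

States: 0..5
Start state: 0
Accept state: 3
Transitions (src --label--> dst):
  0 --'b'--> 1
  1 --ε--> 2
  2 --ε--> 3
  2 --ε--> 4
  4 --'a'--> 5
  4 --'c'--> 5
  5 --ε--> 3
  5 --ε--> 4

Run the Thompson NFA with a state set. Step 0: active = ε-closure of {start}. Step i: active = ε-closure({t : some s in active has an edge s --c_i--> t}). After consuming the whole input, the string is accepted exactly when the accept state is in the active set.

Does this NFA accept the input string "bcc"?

start: ε-closure({0}) = {0}
'b' @ 1: {1,2,3,4}  (accept∈set)
'c' @ 2: {3,4,5}  (accept∈set)
'c' @ 3: {3,4,5}  (accept∈set)
after full input: {3,4,5}  (accept=3 in)

Answer: ACCEPT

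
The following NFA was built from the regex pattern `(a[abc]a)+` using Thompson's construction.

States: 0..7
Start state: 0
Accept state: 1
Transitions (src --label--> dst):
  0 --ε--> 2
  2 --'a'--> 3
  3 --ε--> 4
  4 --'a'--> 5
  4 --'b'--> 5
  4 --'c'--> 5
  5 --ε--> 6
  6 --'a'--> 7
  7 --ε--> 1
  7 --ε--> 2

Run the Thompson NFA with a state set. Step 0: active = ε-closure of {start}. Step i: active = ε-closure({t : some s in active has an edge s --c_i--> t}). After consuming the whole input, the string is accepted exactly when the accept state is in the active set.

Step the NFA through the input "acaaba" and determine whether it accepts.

Answer: ACCEPT

Derivation:
initial (ε-close {0}): {0,2}
'a' @ 1: {3,4}
'c' @ 2: {5,6}
'a' @ 3: {1,2,7}  (accept∈set)
'a' @ 4: {3,4}
'b' @ 5: {5,6}
'a' @ 6: {1,2,7}  (accept∈set)
after full input: {1,2,7}  (accept=1 in)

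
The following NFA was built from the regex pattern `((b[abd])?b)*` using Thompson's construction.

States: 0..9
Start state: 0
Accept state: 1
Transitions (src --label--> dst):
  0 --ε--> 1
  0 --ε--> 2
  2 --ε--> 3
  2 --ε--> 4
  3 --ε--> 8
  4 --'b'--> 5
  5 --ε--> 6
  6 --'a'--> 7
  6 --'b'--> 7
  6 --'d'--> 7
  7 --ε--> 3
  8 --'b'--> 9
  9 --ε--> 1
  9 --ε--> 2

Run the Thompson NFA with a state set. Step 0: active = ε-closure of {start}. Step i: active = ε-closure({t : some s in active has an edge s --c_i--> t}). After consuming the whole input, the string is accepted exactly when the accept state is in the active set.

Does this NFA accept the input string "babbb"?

Answer: ACCEPT

Steps:
S₀ = ε-closure({0}) = {0,1,2,3,4,8}
'b' @ 1: {1,2,3,4,5,6,8,9}  (accept∈set)
'a' @ 2: {3,7,8}
'b' @ 3: {1,2,3,4,8,9}  (accept∈set)
'b' @ 4: {1,2,3,4,5,6,8,9}  (accept∈set)
'b' @ 5: {1,2,3,4,5,6,7,8,9}  (accept∈set)
after full input: {1,2,3,4,5,6,7,8,9}  (accept=1 in)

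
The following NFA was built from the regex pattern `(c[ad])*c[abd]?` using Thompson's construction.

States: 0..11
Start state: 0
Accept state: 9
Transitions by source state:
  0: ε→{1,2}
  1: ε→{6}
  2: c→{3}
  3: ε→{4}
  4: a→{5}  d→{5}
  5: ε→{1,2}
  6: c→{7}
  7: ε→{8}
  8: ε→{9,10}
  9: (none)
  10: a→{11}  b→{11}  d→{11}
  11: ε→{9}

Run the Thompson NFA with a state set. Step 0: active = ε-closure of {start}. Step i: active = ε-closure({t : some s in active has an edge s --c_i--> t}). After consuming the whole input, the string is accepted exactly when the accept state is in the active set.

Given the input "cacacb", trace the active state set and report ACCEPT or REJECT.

start: ε-closure({0}) = {0,1,2,6}
'c' @ 1: {3,4,7,8,9,10}  (accept∈set)
'a' @ 2: {1,2,5,6,9,11}  (accept∈set)
'c' @ 3: {3,4,7,8,9,10}  (accept∈set)
'a' @ 4: {1,2,5,6,9,11}  (accept∈set)
'c' @ 5: {3,4,7,8,9,10}  (accept∈set)
'b' @ 6: {9,11}  (accept∈set)
after full input: {9,11}  (accept=9 in)

Answer: ACCEPT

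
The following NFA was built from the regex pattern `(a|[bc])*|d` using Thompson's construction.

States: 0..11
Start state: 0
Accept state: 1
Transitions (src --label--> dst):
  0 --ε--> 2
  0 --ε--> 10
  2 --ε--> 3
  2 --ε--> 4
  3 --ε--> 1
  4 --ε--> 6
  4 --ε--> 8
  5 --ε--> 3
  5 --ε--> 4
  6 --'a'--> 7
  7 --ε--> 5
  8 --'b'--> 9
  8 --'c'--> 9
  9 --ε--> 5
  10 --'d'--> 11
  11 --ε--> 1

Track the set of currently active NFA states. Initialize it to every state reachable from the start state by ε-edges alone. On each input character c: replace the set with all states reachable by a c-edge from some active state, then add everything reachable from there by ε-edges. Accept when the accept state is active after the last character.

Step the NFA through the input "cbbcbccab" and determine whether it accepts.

Answer: ACCEPT

Derivation:
start: ε-closure({0}) = {0,1,2,3,4,6,8,10}
'c' @ 1: {1,3,4,5,6,8,9}  (accept∈set)
'b' @ 2: {1,3,4,5,6,8,9}  (accept∈set)
'b' @ 3: {1,3,4,5,6,8,9}  (accept∈set)
'c' @ 4: {1,3,4,5,6,8,9}  (accept∈set)
'b' @ 5: {1,3,4,5,6,8,9}  (accept∈set)
'c' @ 6: {1,3,4,5,6,8,9}  (accept∈set)
'c' @ 7: {1,3,4,5,6,8,9}  (accept∈set)
'a' @ 8: {1,3,4,5,6,7,8}  (accept∈set)
'b' @ 9: {1,3,4,5,6,8,9}  (accept∈set)
after full input: {1,3,4,5,6,8,9}  (accept=1 in)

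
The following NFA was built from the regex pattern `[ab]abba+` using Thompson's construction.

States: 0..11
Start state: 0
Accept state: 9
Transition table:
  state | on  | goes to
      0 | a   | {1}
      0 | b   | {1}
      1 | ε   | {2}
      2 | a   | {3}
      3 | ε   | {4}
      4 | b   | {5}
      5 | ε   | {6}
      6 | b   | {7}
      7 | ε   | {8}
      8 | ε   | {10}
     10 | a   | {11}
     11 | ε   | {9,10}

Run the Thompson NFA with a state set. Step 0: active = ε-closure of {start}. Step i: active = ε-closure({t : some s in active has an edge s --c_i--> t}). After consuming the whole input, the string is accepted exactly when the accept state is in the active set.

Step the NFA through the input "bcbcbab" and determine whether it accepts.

S₀ = ε-closure({0}) = {0}
'b' @ 1: {1,2}
'c' @ 2: {}  — dead — no transitions
rest 'bcbab' ignored (set empty)
end set {} — state 9 not in

Answer: REJECT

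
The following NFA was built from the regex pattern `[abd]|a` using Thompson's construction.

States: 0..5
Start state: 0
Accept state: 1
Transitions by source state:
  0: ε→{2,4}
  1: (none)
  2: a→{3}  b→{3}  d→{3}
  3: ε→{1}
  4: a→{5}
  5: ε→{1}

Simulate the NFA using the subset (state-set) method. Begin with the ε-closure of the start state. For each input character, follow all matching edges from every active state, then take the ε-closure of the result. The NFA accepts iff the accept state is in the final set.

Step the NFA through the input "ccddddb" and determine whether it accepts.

Answer: REJECT

Steps:
initial (ε-close {0}): {0,2,4}
'c' @ 1: {}  — no active states
rest 'cddddb' ignored (set empty)
end set {} — state 1 not in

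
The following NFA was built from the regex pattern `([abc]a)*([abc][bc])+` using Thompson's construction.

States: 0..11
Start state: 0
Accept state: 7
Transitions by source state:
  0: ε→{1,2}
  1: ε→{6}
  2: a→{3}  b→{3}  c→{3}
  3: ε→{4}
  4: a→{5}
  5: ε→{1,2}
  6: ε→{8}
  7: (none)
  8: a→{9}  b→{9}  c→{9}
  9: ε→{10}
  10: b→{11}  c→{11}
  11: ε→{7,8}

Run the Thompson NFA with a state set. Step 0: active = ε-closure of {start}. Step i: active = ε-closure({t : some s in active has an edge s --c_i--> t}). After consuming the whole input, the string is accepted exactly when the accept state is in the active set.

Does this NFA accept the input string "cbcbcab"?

S₀ = ε-closure({0}) = {0,1,2,6,8}
'c' @ 1: {3,4,9,10}
'b' @ 2: {7,8,11}  ✓accept
'c' @ 3: {9,10}
'b' @ 4: {7,8,11}  ✓accept
'c' @ 5: {9,10}
'a' @ 6: {}  — state set empty
rest 'b' ignored (set empty)
end set {} — state 7 not in

Answer: REJECT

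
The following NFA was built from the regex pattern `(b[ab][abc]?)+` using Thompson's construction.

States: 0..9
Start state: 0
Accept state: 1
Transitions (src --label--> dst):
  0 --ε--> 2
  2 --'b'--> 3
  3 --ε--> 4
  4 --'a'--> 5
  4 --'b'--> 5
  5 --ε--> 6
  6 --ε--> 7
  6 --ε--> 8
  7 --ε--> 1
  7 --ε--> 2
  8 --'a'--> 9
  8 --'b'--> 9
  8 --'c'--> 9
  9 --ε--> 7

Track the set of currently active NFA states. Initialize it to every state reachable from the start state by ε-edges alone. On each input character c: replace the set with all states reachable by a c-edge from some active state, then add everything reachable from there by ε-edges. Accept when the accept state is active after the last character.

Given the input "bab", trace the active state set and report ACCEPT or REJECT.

Answer: ACCEPT

Steps:
initial (ε-close {0}): {0,2}
'b' @ 1: {3,4}
'a' @ 2: {1,2,5,6,7,8}  (accept∈set)
'b' @ 3: {1,2,3,4,7,9}  (accept∈set)
end set {1,2,3,4,7,9} — state 1 in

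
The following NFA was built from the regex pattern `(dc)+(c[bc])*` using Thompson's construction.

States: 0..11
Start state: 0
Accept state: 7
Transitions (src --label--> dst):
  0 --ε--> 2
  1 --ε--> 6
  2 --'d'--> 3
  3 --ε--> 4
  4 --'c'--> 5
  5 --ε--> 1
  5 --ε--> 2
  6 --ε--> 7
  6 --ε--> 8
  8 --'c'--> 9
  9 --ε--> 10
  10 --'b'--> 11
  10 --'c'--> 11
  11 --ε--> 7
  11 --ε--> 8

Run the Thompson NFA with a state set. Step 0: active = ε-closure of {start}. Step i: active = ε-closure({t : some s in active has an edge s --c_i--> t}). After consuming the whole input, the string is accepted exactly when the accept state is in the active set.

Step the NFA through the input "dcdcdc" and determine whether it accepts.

S₀ = ε-closure({0}) = {0,2}
'd' @ 1: {3,4}
'c' @ 2: {1,2,5,6,7,8}  [accepting]
'd' @ 3: {3,4}
'c' @ 4: {1,2,5,6,7,8}  [accepting]
'd' @ 5: {3,4}
'c' @ 6: {1,2,5,6,7,8}  [accepting]
after full input: {1,2,5,6,7,8}  (accept=7 in)

Answer: ACCEPT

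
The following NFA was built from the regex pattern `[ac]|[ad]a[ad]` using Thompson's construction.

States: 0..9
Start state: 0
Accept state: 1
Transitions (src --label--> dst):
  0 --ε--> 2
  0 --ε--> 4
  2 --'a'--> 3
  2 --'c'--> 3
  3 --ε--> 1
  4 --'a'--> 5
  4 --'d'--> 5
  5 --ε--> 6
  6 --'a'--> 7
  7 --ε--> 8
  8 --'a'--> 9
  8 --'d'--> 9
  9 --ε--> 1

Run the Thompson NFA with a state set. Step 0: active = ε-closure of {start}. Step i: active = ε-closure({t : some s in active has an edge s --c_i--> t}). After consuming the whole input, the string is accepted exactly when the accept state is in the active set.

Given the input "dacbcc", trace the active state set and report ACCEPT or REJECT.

Answer: REJECT

Steps:
initial (ε-close {0}): {0,2,4}
'd' @ 1: {5,6}
'a' @ 2: {7,8}
'c' @ 3: {}  — no active states
rest 'bcc' ignored (set empty)
final: {}; accept 1 not in set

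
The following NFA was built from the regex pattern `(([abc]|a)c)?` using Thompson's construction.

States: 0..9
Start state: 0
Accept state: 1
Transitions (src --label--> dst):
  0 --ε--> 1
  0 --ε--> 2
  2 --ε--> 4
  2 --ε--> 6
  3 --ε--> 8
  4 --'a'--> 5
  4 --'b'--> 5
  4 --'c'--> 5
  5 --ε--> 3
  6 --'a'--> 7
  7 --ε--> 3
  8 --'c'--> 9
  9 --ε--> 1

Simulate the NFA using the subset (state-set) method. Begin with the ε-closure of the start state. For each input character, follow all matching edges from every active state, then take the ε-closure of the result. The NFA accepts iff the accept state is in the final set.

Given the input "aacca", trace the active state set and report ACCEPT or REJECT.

Answer: REJECT

Steps:
initial (ε-close {0}): {0,1,2,4,6}
'a' @ 1: {3,5,7,8}
'a' @ 2: {}  — no active states
rest 'cca' ignored (set empty)
end set {} — state 1 not in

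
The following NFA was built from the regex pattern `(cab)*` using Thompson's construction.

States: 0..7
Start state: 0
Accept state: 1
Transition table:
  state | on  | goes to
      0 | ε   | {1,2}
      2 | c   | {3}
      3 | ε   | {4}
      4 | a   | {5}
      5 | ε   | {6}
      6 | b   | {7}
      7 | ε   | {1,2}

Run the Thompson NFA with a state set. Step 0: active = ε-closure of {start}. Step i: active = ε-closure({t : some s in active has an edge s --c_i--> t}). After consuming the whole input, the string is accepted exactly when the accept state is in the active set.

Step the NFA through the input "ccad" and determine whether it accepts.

initial (ε-close {0}): {0,1,2}
'c' @ 1: {3,4}
'c' @ 2: {}  — state set empty
rest 'ad' ignored (set empty)
end set {} — state 1 not in

Answer: REJECT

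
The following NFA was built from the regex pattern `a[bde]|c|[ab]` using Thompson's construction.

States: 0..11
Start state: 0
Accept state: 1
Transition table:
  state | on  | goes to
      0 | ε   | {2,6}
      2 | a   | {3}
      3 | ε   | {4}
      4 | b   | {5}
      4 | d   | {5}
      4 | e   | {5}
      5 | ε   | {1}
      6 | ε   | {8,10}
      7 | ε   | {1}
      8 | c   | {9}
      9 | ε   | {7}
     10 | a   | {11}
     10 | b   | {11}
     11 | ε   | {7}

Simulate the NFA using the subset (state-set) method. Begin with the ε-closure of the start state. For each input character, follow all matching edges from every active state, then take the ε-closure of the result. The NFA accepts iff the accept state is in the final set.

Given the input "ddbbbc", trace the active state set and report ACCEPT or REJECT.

S₀ = ε-closure({0}) = {0,2,6,8,10}
'd' @ 1: {}  — dead — no transitions
rest 'dbbbc' ignored (set empty)
after full input: {}  (accept=1 not in)

Answer: REJECT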